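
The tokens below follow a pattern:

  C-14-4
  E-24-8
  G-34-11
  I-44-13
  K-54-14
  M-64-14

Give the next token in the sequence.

O-74-13

For the letter, letters move forward 2 places in the alphabet: C, E, G, I, K, M → O.
Second component: +10 each step, so 14, 24, 34, 44, 54, 64 → 74.
For the third component, differences are 4, 3, 2, … (decreasing by 1 each time): 4, 8, 11, 13, 14, 14 → 13.
Combining the parts gives O-74-13.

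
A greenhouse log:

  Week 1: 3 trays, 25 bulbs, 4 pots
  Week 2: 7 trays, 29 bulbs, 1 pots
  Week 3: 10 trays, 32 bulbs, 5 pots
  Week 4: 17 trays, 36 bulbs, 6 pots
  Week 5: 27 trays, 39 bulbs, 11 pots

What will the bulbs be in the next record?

Bulbs: alternating steps +4, +3, +4, +3, …; 25, 29, 32, 36, 39 → 43.

43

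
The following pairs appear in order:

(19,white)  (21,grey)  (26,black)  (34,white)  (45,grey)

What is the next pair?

First slot — differences are 2, 5, 8, … (increasing by 3 each time): 19, 21, 26, 34, 45 → 59.
Shade: repeats white → grey → black; white, grey, black, white, grey → black.
Combining the parts gives (59,black).

(59,black)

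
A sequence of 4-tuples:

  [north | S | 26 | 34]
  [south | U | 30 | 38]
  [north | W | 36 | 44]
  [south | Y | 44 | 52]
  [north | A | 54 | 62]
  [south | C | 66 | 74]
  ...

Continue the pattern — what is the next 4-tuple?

[north | E | 80 | 88]

Direction goes north, south, north, south, north, south → north (alternates north ↔ south).
Letter — letters move forward 2 places in the alphabet, wrapping Z→A: S, U, W, Y, A, C → E.
Third entry — differences are 4, 6, 8, … (increasing by 2 each time): 26, 30, 36, 44, 54, 66 → 80.
Fourth entry — always 8 more than the third entry: 34, 38, 44, 52, 62, 74 → 88.
Putting it together: [north | E | 80 | 88].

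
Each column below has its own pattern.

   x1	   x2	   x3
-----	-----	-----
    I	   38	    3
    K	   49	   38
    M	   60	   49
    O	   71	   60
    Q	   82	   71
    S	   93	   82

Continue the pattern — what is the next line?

Column x1: I, K, M, O, Q, S → U (letters move forward 2 places in the alphabet).
Column x2: 38, 49, 60, 71, 82, 93 → 104 (+11 each step).
Column x3 — always the previous value of the column x2: 3, 38, 49, 60, 71, 82 → 93.
Combining the parts gives U  104  93.

U  104  93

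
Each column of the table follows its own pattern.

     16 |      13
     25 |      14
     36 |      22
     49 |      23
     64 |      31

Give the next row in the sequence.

First component: perfect squares: 4², 5², 6², …; 16, 25, 36, 49, 64 → 81.
Second component: alternating steps +1, +8, +1, +8, …; 13, 14, 22, 23, 31 → 32.
Combining the parts gives 81  32.

81  32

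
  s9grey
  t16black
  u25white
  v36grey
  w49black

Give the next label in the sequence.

Letter goes s, t, u, v, w → x (letters move forward 1 place in the alphabet).
For the second component, perfect squares: 3², 4², 5², …: 9, 16, 25, 36, 49 → 64.
Shade — repeats grey → black → white: grey, black, white, grey, black → white.
Combining the parts gives x64white.

x64white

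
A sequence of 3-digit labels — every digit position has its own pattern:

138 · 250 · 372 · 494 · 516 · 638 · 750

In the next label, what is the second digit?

7

Second digit: 3, 5, 7, 9, 1, 3, 5 → 7 (+2 each step, mod 10).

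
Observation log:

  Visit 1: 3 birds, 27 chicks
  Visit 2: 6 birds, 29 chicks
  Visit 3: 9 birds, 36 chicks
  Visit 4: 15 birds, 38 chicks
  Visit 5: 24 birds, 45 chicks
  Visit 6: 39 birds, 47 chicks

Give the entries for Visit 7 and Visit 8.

63 birds, 54 chicks; 102 birds, 56 chicks

For the birds, each term is the sum of the two before it: 3, 6, 9, 15, 24, 39 → 63 → 102.
Chicks: 27, 29, 36, 38, 45, 47 → 54 → 56 (alternating steps +2, +7, +2, +7, …).
So the next two rows are 63 birds, 54 chicks and 102 birds, 56 chicks.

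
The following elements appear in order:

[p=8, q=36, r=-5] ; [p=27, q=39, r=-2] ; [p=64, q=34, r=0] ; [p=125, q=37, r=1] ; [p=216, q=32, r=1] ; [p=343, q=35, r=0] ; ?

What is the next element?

[p=512, q=30, r=-2]

P: perfect cubes: 2³, 3³, 4³, …, so 8, 27, 64, 125, 216, 343 → 512.
For the q, alternating steps +3, −5, +3, −5, …: 36, 39, 34, 37, 32, 35 → 30.
R — differences are 3, 2, 1, … (decreasing by 1 each time): -5, -2, 0, 1, 1, 0 → -2.
Putting it together: [p=512, q=30, r=-2].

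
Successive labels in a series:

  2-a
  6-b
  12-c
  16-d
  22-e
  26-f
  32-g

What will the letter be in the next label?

h

First component: alternating steps +4, +6, +4, +6, …, so 2, 6, 12, 16, 22, 26, 32 → 36.
For the letter, letters move forward 1 place in the alphabet: a, b, c, d, e, f, g → h.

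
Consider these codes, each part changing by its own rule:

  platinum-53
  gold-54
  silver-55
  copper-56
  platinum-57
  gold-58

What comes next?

silver-59

For the metal, repeats platinum → gold → silver → copper: platinum, gold, silver, copper, platinum, gold → silver.
Second component: 53, 54, 55, 56, 57, 58 → 59 (+1 each step).
Combining the parts gives silver-59.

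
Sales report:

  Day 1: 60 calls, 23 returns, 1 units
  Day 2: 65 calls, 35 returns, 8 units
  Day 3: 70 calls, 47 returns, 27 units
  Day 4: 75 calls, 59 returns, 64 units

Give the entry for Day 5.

80 calls, 71 returns, 125 units

Calls goes 60, 65, 70, 75 → 80 (+5 each step).
Returns: +12 each step, so 23, 35, 47, 59 → 71.
Units goes 1, 8, 27, 64 → 125 (perfect cubes: 1³, 2³, 3³, …).
Putting it together: 80 calls, 71 returns, 125 units.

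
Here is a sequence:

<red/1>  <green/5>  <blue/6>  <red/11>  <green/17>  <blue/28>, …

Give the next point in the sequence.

Colour: red, green, blue, red, green, blue → red (repeats red → green → blue).
Second slot: 1, 5, 6, 11, 17, 28 → 45 (each term is the sum of the two before it).
Combining the parts gives <red/45>.

<red/45>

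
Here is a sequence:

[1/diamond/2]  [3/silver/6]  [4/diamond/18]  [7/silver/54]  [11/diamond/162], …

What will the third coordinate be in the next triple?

For the first coordinate, each term is the sum of the two before it: 1, 3, 4, 7, 11 → 18.
Rank: alternates diamond ↔ silver, so diamond, silver, diamond, silver, diamond → silver.
For the third coordinate, ×3 each step: 2, 6, 18, 54, 162 → 486.

486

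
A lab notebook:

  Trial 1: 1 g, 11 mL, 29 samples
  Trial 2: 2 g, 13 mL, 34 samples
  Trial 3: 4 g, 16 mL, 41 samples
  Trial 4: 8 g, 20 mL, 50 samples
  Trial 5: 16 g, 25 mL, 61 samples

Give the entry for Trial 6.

32 g, 31 mL, 74 samples

For the g, ×2 each step: 1, 2, 4, 8, 16 → 32.
ML: differences are 2, 3, 4, … (increasing by 1 each time), so 11, 13, 16, 20, 25 → 31.
Samples: differences are 5, 7, 9, … (increasing by 2 each time), so 29, 34, 41, 50, 61 → 74.
Putting it together: 32 g, 31 mL, 74 samples.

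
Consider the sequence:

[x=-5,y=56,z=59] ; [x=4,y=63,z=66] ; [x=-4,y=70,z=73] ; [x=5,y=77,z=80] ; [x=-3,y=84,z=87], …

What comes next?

X: -5, 4, -4, 5, -3 → 6 (alternating steps +9, −8, +9, −8, …).
Y: +7 each step; 56, 63, 70, 77, 84 → 91.
Z: 59, 66, 73, 80, 87 → 94 (always 3 more than the y).
So the next element is [x=6,y=91,z=94].

[x=6,y=91,z=94]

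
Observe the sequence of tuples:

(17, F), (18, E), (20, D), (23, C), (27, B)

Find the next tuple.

(32, A)

First value — differences are 1, 2, 3, … (increasing by 1 each time): 17, 18, 20, 23, 27 → 32.
Letter: letters move back 1 place in the alphabet; F, E, D, C, B → A.
So the next tuple is (32, A).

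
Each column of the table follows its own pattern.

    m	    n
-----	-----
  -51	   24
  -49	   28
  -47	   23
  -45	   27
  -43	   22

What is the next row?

-41  26

For the column m, +2 each step: -51, -49, -47, -45, -43 → -41.
For the column n, alternating steps +4, −5, +4, −5, …: 24, 28, 23, 27, 22 → 26.
Putting it together: -41  26.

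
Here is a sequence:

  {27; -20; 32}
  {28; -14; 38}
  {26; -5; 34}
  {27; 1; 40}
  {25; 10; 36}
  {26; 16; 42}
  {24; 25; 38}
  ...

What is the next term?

For the first coordinate, alternating steps +1, −2, +1, −2, …: 27, 28, 26, 27, 25, 26, 24 → 25.
Second coordinate goes -20, -14, -5, 1, 10, 16, 25 → 31 (alternating steps +6, +9, +6, +9, …).
For the third coordinate, alternating steps +6, −4, +6, −4, …: 32, 38, 34, 40, 36, 42, 38 → 44.
Combining the parts gives {25; 31; 44}.

{25; 31; 44}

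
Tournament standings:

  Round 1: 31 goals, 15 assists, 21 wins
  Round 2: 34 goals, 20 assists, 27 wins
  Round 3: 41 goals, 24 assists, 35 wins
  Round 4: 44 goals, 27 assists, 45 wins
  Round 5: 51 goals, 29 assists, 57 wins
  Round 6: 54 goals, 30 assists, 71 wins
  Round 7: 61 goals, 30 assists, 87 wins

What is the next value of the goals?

64

Goals — alternating steps +3, +7, +3, +7, …: 31, 34, 41, 44, 51, 54, 61 → 64.
Assists — differences are 5, 4, 3, … (decreasing by 1 each time): 15, 20, 24, 27, 29, 30, 30 → 29.
Wins: 21, 27, 35, 45, 57, 71, 87 → 105 (differences are 6, 8, 10, … (increasing by 2 each time)).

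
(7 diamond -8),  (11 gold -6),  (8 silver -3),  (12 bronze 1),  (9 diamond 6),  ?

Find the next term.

(13 gold 12)

First value goes 7, 11, 8, 12, 9 → 13 (alternating steps +4, −3, +4, −3, …).
For the rank, repeats diamond → gold → silver → bronze: diamond, gold, silver, bronze, diamond → gold.
For the third value, differences are 2, 3, 4, … (increasing by 1 each time): -8, -6, -3, 1, 6 → 12.
Putting it together: (13 gold 12).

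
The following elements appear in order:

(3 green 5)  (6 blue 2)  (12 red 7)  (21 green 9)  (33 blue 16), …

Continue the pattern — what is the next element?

(48 red 25)

For the first coordinate, differences are 3, 6, 9, … (increasing by 3 each time): 3, 6, 12, 21, 33 → 48.
Colour goes green, blue, red, green, blue → red (repeats green → blue → red).
Third coordinate: 5, 2, 7, 9, 16 → 25 (each term is the sum of the two before it).
Combining the parts gives (48 red 25).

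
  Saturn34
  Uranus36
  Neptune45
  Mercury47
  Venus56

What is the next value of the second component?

58

For the second component, alternating steps +2, +9, +2, +9, …: 34, 36, 45, 47, 56 → 58.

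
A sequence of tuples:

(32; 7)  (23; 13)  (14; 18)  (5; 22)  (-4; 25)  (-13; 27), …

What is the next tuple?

(-22; 28)

For the first coordinate, −9 each step: 32, 23, 14, 5, -4, -13 → -22.
Second coordinate: differences are 6, 5, 4, … (decreasing by 1 each time); 7, 13, 18, 22, 25, 27 → 28.
So the next tuple is (-22; 28).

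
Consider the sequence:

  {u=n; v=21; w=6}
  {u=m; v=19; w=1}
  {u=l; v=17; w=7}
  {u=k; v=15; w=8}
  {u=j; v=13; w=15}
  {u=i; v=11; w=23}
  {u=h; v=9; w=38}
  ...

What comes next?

{u=g; v=7; w=61}

U: n, m, l, k, j, i, h → g (letters move back 1 place in the alphabet).
V goes 21, 19, 17, 15, 13, 11, 9 → 7 (−2 each step).
W: each term is the sum of the two before it, so 6, 1, 7, 8, 15, 23, 38 → 61.
Putting it together: {u=g; v=7; w=61}.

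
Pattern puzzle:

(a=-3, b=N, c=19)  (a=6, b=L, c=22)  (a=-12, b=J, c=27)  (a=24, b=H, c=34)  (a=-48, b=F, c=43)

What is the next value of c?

C: 19, 22, 27, 34, 43 → 54 (differences are 3, 5, 7, … (increasing by 2 each time)).

54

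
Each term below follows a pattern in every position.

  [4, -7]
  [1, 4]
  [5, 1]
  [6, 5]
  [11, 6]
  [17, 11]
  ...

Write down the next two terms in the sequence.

First coordinate goes 4, 1, 5, 6, 11, 17 → 28 → 45 (each term is the sum of the two before it).
Second coordinate: always the previous value of the first coordinate, so -7, 4, 1, 5, 6, 11 → 17 → 28.
So the next two terms are [28, 17] and [45, 28].

[28, 17], [45, 28]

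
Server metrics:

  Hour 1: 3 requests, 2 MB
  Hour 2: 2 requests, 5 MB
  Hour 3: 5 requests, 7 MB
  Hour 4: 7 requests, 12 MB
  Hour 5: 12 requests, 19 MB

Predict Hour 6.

19 requests, 31 MB

For the requests, each term is the sum of the two before it: 3, 2, 5, 7, 12 → 19.
MB goes 2, 5, 7, 12, 19 → 31 (each term is the sum of the two before it).
Combining the parts gives 19 requests, 31 MB.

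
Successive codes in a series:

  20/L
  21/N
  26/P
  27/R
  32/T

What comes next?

33/V

First component: alternating steps +1, +5, +1, +5, …, so 20, 21, 26, 27, 32 → 33.
Letter: letters move forward 2 places in the alphabet, so L, N, P, R, T → V.
Combining the parts gives 33/V.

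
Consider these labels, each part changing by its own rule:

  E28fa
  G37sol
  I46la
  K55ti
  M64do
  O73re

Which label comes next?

Letter — letters move forward 2 places in the alphabet: E, G, I, K, M, O → Q.
Second component: 28, 37, 46, 55, 64, 73 → 82 (+9 each step).
For the note, runs through the solfège scale do→ti: fa, sol, la, ti, do, re → mi.
Putting it together: Q82mi.

Q82mi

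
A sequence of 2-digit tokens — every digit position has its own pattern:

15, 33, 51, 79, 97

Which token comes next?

First digit goes 1, 3, 5, 7, 9 → 1 (+2 each step, mod 10).
Second digit: −2 each step, mod 10, so 5, 3, 1, 9, 7 → 5.
So the next token is 15.

15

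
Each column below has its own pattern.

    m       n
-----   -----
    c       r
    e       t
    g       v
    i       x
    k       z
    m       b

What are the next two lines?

o  d; q  f

For the column m, letters move forward 2 places in the alphabet: c, e, g, i, k, m → o → q.
Column n — letters move forward 2 places in the alphabet, wrapping Z→A: r, t, v, x, z, b → d → f.
Putting the parts together: o  d and then q  f.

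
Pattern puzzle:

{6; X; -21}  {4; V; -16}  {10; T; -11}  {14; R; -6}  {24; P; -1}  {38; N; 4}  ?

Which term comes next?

First entry goes 6, 4, 10, 14, 24, 38 → 62 (each term is the sum of the two before it).
Letter: X, V, T, R, P, N → L (letters move back 2 places in the alphabet).
For the third entry, +5 each step: -21, -16, -11, -6, -1, 4 → 9.
So the next term is {62; L; 9}.

{62; L; 9}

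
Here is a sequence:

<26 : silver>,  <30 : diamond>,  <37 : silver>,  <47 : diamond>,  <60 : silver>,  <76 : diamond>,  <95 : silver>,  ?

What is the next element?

First coordinate — differences are 4, 7, 10, … (increasing by 3 each time): 26, 30, 37, 47, 60, 76, 95 → 117.
Rank goes silver, diamond, silver, diamond, silver, diamond, silver → diamond (alternates silver ↔ diamond).
Combining the parts gives <117 : diamond>.

<117 : diamond>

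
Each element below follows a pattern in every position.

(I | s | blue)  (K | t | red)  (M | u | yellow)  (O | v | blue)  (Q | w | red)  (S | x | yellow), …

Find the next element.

For the first letter, letters move forward 2 places in the alphabet: I, K, M, O, Q, S → U.
For the second letter, letters move forward 1 place in the alphabet: s, t, u, v, w, x → y.
For the colour, repeats blue → red → yellow: blue, red, yellow, blue, red, yellow → blue.
So the next element is (U | y | blue).

(U | y | blue)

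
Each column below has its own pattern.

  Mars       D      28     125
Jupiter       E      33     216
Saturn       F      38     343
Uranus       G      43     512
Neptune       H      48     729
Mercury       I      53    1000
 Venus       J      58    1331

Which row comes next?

Earth  K  63  1728

For the planet, runs through the planets Mercury→Neptune: Mars, Jupiter, Saturn, Uranus, Neptune, Mercury, Venus → Earth.
Letter — letters move forward 1 place in the alphabet: D, E, F, G, H, I, J → K.
Third component: 28, 33, 38, 43, 48, 53, 58 → 63 (+5 each step).
For the fourth component, perfect cubes: 5³, 6³, 7³, …: 125, 216, 343, 512, 729, 1000, 1331 → 1728.
Combining the parts gives Earth  K  63  1728.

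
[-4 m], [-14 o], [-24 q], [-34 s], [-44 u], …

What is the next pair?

[-54 w]

First value: -4, -14, -24, -34, -44 → -54 (−10 each step).
Letter: letters move forward 2 places in the alphabet, so m, o, q, s, u → w.
Combining the parts gives [-54 w].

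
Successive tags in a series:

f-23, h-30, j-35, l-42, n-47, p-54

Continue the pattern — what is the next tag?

Letter: letters move forward 2 places in the alphabet; f, h, j, l, n, p → r.
Second component — alternating steps +7, +5, +7, +5, …: 23, 30, 35, 42, 47, 54 → 59.
Combining the parts gives r-59.

r-59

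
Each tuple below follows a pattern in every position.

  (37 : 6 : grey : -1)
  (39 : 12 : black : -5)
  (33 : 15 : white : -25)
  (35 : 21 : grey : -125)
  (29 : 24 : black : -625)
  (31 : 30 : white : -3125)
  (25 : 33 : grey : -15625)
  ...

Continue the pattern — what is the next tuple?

First component — alternating steps +2, −6, +2, −6, …: 37, 39, 33, 35, 29, 31, 25 → 27.
Second component: alternating steps +6, +3, +6, +3, …; 6, 12, 15, 21, 24, 30, 33 → 39.
Shade: repeats grey → black → white, so grey, black, white, grey, black, white, grey → black.
Fourth component goes -1, -5, -25, -125, -625, -3125, -15625 → -78125 (×5 each step).
So the next tuple is (27 : 39 : black : -78125).

(27 : 39 : black : -78125)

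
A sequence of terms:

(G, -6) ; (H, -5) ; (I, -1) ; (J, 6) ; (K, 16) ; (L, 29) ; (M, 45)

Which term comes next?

(N, 64)

Letter: G, H, I, J, K, L, M → N (letters move forward 1 place in the alphabet).
For the second slot, differences are 1, 4, 7, … (increasing by 3 each time): -6, -5, -1, 6, 16, 29, 45 → 64.
So the next term is (N, 64).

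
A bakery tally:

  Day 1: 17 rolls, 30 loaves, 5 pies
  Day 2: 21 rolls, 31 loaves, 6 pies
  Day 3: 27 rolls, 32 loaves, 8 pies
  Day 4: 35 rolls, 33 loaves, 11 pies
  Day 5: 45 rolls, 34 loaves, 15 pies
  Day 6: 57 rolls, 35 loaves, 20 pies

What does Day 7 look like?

71 rolls, 36 loaves, 26 pies

Rolls: 17, 21, 27, 35, 45, 57 → 71 (differences are 4, 6, 8, … (increasing by 2 each time)).
Loaves: +1 each step; 30, 31, 32, 33, 34, 35 → 36.
Pies: differences are 1, 2, 3, … (increasing by 1 each time), so 5, 6, 8, 11, 15, 20 → 26.
Combining the parts gives 71 rolls, 36 loaves, 26 pies.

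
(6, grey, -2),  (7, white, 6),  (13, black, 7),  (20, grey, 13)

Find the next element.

First component goes 6, 7, 13, 20 → 33 (each term is the sum of the two before it).
Shade: repeats grey → white → black, so grey, white, black, grey → white.
Third component — always the previous value of the first component: -2, 6, 7, 13 → 20.
So the next element is (33, white, 20).

(33, white, 20)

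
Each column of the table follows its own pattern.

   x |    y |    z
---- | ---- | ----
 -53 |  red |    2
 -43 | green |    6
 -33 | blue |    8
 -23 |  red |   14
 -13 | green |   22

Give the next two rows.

Column x: +10 each step; -53, -43, -33, -23, -13 → -3 → 7.
For the column y, repeats red → green → blue: red, green, blue, red, green → blue → red.
Column z — each term is the sum of the two before it: 2, 6, 8, 14, 22 → 36 → 58.
Putting the parts together: -3  blue  36 and then 7  red  58.

-3  blue  36; 7  red  58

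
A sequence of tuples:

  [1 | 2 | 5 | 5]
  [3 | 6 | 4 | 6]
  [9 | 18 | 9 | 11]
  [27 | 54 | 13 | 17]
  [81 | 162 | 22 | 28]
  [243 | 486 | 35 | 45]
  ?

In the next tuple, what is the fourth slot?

73

First slot goes 1, 3, 9, 27, 81, 243 → 729 (×3 each step).
Second slot: 2, 6, 18, 54, 162, 486 → 1458 (×3 each step).
Third slot: 5, 4, 9, 13, 22, 35 → 57 (each term is the sum of the two before it).
Fourth slot: 5, 6, 11, 17, 28, 45 → 73 (each term is the sum of the two before it).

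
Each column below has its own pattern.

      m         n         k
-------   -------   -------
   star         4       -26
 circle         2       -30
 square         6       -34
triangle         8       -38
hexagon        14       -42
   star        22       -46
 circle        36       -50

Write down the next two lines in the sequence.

square  58  -54; triangle  94  -58

For the column m, repeats star → circle → square → triangle → hexagon: star, circle, square, triangle, hexagon, star, circle → square → triangle.
Column n goes 4, 2, 6, 8, 14, 22, 36 → 58 → 94 (each term is the sum of the two before it).
For the column k, −4 each step: -26, -30, -34, -38, -42, -46, -50 → -54 → -58.
Putting the parts together: square  58  -54 and then triangle  94  -58.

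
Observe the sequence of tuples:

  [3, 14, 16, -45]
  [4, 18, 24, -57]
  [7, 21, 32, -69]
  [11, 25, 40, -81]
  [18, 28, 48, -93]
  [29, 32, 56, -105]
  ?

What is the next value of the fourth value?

Fourth value: −12 each step; -45, -57, -69, -81, -93, -105 → -117.

-117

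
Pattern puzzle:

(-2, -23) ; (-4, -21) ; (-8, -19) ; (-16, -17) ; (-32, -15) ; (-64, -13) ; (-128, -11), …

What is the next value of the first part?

-256

First part: ×2 each step; -2, -4, -8, -16, -32, -64, -128 → -256.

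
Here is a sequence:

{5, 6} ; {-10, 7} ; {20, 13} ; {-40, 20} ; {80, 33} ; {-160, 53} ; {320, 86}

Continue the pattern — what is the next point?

First part: ×(-2) each step; 5, -10, 20, -40, 80, -160, 320 → -640.
Second part goes 6, 7, 13, 20, 33, 53, 86 → 139 (each term is the sum of the two before it).
So the next point is {-640, 139}.

{-640, 139}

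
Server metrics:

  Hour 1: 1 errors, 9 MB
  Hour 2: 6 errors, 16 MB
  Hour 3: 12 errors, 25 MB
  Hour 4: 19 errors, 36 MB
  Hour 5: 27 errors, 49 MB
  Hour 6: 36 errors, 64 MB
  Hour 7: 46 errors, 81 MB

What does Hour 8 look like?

57 errors, 100 MB

Errors: 1, 6, 12, 19, 27, 36, 46 → 57 (differences are 5, 6, 7, … (increasing by 1 each time)).
MB: perfect squares: 3², 4², 5², …, so 9, 16, 25, 36, 49, 64, 81 → 100.
Putting it together: 57 errors, 100 MB.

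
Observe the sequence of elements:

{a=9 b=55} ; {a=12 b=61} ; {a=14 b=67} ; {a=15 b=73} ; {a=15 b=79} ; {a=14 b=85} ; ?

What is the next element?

A: 9, 12, 14, 15, 15, 14 → 12 (differences are 3, 2, 1, … (decreasing by 1 each time)).
B goes 55, 61, 67, 73, 79, 85 → 91 (+6 each step).
So the next element is {a=12 b=91}.

{a=12 b=91}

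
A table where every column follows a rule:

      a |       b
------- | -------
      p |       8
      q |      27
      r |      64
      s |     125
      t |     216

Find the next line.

Column a: letters move forward 1 place in the alphabet; p, q, r, s, t → u.
Column b: 8, 27, 64, 125, 216 → 343 (perfect cubes: 2³, 3³, 4³, …).
Combining the parts gives u  343.

u  343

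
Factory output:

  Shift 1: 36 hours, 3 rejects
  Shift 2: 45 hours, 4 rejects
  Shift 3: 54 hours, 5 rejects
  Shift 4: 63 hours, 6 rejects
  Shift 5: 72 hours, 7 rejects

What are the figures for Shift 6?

81 hours, 8 rejects

Hours: +9 each step, so 36, 45, 54, 63, 72 → 81.
Rejects — +1 each step: 3, 4, 5, 6, 7 → 8.
So the next line is 81 hours, 8 rejects.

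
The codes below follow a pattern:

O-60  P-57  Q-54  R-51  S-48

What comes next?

Letter: O, P, Q, R, S → T (letters move forward 1 place in the alphabet).
Second component: −3 each step; 60, 57, 54, 51, 48 → 45.
Putting it together: T-45.

T-45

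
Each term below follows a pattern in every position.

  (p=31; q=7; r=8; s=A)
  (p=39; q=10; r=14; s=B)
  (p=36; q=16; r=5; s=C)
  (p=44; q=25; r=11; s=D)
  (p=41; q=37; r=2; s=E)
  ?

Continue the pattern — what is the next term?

P: 31, 39, 36, 44, 41 → 49 (alternating steps +8, −3, +8, −3, …).
Q: differences are 3, 6, 9, … (increasing by 3 each time), so 7, 10, 16, 25, 37 → 52.
R: 8, 14, 5, 11, 2 → 8 (alternating steps +6, −9, +6, −9, …).
S goes A, B, C, D, E → F (letters move forward 1 place in the alphabet).
Combining the parts gives (p=49; q=52; r=8; s=F).

(p=49; q=52; r=8; s=F)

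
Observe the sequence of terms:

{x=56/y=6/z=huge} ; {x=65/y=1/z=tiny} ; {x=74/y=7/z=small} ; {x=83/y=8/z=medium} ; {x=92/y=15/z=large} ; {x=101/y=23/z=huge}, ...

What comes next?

{x=110/y=38/z=tiny}

For the x, +9 each step: 56, 65, 74, 83, 92, 101 → 110.
Y: each term is the sum of the two before it; 6, 1, 7, 8, 15, 23 → 38.
Z: repeats huge → tiny → small → medium → large, so huge, tiny, small, medium, large, huge → tiny.
Putting it together: {x=110/y=38/z=tiny}.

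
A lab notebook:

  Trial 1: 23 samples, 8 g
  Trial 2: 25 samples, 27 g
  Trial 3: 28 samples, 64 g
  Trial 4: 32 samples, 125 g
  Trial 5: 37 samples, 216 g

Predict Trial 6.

43 samples, 343 g

Samples goes 23, 25, 28, 32, 37 → 43 (differences are 2, 3, 4, … (increasing by 1 each time)).
For the g, perfect cubes: 2³, 3³, 4³, …: 8, 27, 64, 125, 216 → 343.
Putting it together: 43 samples, 343 g.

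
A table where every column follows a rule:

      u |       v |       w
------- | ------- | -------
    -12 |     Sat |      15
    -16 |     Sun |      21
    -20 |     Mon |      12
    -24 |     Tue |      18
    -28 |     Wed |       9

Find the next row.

-32  Thu  15

Column u: -12, -16, -20, -24, -28 → -32 (−4 each step).
Column v — runs through the weekdays Mon→Sun: Sat, Sun, Mon, Tue, Wed → Thu.
Column w: 15, 21, 12, 18, 9 → 15 (alternating steps +6, −9, +6, −9, …).
Combining the parts gives -32  Thu  15.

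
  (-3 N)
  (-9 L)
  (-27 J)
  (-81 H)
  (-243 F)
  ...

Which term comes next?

For the first part, ×3 each step: -3, -9, -27, -81, -243 → -729.
For the letter, letters move back 2 places in the alphabet: N, L, J, H, F → D.
Combining the parts gives (-729 D).

(-729 D)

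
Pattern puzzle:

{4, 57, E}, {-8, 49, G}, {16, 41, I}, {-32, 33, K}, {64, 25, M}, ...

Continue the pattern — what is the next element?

First coordinate goes 4, -8, 16, -32, 64 → -128 (×(-2) each step).
Second coordinate — −8 each step: 57, 49, 41, 33, 25 → 17.
Letter goes E, G, I, K, M → O (letters move forward 2 places in the alphabet).
Combining the parts gives {-128, 17, O}.

{-128, 17, O}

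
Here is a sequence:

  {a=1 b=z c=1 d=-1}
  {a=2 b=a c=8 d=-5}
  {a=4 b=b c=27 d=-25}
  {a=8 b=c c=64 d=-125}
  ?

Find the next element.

{a=16 b=d c=125 d=-625}

A: ×2 each step, so 1, 2, 4, 8 → 16.
B: letters move forward 1 place in the alphabet, wrapping Z→A; z, a, b, c → d.
C — perfect cubes: 1³, 2³, 3³, …: 1, 8, 27, 64 → 125.
For the d, ×5 each step: -1, -5, -25, -125 → -625.
Combining the parts gives {a=16 b=d c=125 d=-625}.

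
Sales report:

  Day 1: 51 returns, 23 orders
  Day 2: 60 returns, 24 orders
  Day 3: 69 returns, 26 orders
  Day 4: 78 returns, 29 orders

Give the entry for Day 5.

Returns: +9 each step, so 51, 60, 69, 78 → 87.
For the orders, differences are 1, 2, 3, … (increasing by 1 each time): 23, 24, 26, 29 → 33.
Putting it together: 87 returns, 33 orders.

87 returns, 33 orders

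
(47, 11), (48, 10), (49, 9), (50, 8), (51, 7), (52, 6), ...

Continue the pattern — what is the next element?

First slot goes 47, 48, 49, 50, 51, 52 → 53 (+1 each step).
Second slot: −1 each step; 11, 10, 9, 8, 7, 6 → 5.
Combining the parts gives (53, 5).

(53, 5)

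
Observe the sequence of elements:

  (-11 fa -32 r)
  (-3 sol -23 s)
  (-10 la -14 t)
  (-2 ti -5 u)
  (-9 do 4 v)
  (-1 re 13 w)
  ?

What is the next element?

First entry goes -11, -3, -10, -2, -9, -1 → -8 (alternating steps +8, −7, +8, −7, …).
Note: fa, sol, la, ti, do, re → mi (runs through the solfège scale do→ti).
Third entry: +9 each step, so -32, -23, -14, -5, 4, 13 → 22.
Letter — letters move forward 1 place in the alphabet: r, s, t, u, v, w → x.
Putting it together: (-8 mi 22 x).

(-8 mi 22 x)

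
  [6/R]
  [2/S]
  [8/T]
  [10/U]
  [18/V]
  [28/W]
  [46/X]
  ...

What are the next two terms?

First coordinate: each term is the sum of the two before it, so 6, 2, 8, 10, 18, 28, 46 → 74 → 120.
Letter: letters move forward 1 place in the alphabet, so R, S, T, U, V, W, X → Y → Z.
Putting the parts together: [74/Y] and then [120/Z].

[74/Y], [120/Z]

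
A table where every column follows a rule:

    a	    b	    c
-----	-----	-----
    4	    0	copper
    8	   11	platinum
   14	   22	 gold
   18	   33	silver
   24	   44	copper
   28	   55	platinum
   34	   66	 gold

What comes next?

For the column a, alternating steps +4, +6, +4, +6, …: 4, 8, 14, 18, 24, 28, 34 → 38.
Column b — +11 each step: 0, 11, 22, 33, 44, 55, 66 → 77.
Column c: repeats copper → platinum → gold → silver, so copper, platinum, gold, silver, copper, platinum, gold → silver.
Combining the parts gives 38  77  silver.

38  77  silver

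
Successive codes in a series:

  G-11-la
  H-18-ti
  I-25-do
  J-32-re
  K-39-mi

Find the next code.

L-46-fa

For the letter, letters move forward 1 place in the alphabet: G, H, I, J, K → L.
Second component: +7 each step, so 11, 18, 25, 32, 39 → 46.
For the note, runs through the solfège scale do→ti: la, ti, do, re, mi → fa.
Combining the parts gives L-46-fa.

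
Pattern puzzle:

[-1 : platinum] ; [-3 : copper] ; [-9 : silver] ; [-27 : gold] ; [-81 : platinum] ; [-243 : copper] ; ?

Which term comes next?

[-729 : silver]

First value: ×3 each step, so -1, -3, -9, -27, -81, -243 → -729.
For the metal, repeats platinum → copper → silver → gold: platinum, copper, silver, gold, platinum, copper → silver.
So the next term is [-729 : silver].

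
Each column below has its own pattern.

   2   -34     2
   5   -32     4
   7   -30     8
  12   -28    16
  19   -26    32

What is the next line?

31  -24  64

First component goes 2, 5, 7, 12, 19 → 31 (each term is the sum of the two before it).
Second component: +2 each step; -34, -32, -30, -28, -26 → -24.
Third component — ×2 each step: 2, 4, 8, 16, 32 → 64.
Combining the parts gives 31  -24  64.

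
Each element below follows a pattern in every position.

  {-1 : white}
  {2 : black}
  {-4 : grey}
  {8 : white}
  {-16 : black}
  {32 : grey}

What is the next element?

{-64 : white}

First entry — ×(-2) each step: -1, 2, -4, 8, -16, 32 → -64.
Shade: white, black, grey, white, black, grey → white (repeats white → black → grey).
So the next element is {-64 : white}.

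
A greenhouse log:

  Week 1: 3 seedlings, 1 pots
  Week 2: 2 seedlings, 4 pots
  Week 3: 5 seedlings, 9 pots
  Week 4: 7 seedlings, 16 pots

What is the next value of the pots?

25

For the pots, perfect squares: 1², 2², 3², …: 1, 4, 9, 16 → 25.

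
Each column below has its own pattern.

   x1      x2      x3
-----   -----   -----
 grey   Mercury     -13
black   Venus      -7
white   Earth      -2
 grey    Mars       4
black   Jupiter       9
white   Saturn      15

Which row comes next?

grey  Uranus  20

For the column x1, repeats grey → black → white: grey, black, white, grey, black, white → grey.
Column x2: runs through the planets Mercury→Neptune, so Mercury, Venus, Earth, Mars, Jupiter, Saturn → Uranus.
Column x3: -13, -7, -2, 4, 9, 15 → 20 (alternating steps +6, +5, +6, +5, …).
Combining the parts gives grey  Uranus  20.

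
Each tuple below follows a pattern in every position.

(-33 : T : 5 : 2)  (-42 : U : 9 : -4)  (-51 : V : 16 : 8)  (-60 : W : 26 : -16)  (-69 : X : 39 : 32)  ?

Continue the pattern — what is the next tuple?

First entry — −9 each step: -33, -42, -51, -60, -69 → -78.
For the letter, letters move forward 1 place in the alphabet: T, U, V, W, X → Y.
Third entry goes 5, 9, 16, 26, 39 → 55 (differences are 4, 7, 10, … (increasing by 3 each time)).
Fourth entry: ×(-2) each step; 2, -4, 8, -16, 32 → -64.
Combining the parts gives (-78 : Y : 55 : -64).

(-78 : Y : 55 : -64)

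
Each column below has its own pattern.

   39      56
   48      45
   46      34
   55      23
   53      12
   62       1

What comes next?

60  -10

For the first component, alternating steps +9, −2, +9, −2, …: 39, 48, 46, 55, 53, 62 → 60.
Second component — −11 each step: 56, 45, 34, 23, 12, 1 → -10.
Putting it together: 60  -10.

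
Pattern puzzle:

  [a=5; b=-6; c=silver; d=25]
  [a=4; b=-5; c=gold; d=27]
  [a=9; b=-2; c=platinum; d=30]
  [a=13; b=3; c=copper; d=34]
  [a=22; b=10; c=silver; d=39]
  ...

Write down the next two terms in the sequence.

For the a, each term is the sum of the two before it: 5, 4, 9, 13, 22 → 35 → 57.
B: differences are 1, 3, 5, … (increasing by 2 each time), so -6, -5, -2, 3, 10 → 19 → 30.
For the c, repeats silver → gold → platinum → copper: silver, gold, platinum, copper, silver → gold → platinum.
D: differences are 2, 3, 4, … (increasing by 1 each time); 25, 27, 30, 34, 39 → 45 → 52.
So the next two terms are [a=35; b=19; c=gold; d=45] and [a=57; b=30; c=platinum; d=52].

[a=35; b=19; c=gold; d=45], [a=57; b=30; c=platinum; d=52]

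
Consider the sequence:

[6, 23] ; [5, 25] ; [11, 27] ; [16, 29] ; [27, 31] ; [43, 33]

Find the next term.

First value: each term is the sum of the two before it, so 6, 5, 11, 16, 27, 43 → 70.
For the second value, +2 each step: 23, 25, 27, 29, 31, 33 → 35.
So the next term is [70, 35].

[70, 35]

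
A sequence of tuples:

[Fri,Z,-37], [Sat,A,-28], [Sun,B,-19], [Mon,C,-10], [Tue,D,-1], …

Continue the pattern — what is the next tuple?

Day — runs through the weekdays Mon→Sun: Fri, Sat, Sun, Mon, Tue → Wed.
Letter: letters move forward 1 place in the alphabet, wrapping Z→A, so Z, A, B, C, D → E.
Third component: -37, -28, -19, -10, -1 → 8 (+9 each step).
Combining the parts gives [Wed,E,8].

[Wed,E,8]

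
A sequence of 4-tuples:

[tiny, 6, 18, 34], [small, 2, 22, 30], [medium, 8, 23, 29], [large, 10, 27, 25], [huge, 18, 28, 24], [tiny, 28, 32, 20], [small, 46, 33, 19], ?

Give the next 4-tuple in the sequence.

[medium, 74, 37, 15]

Size: repeats tiny → small → medium → large → huge, so tiny, small, medium, large, huge, tiny, small → medium.
For the second entry, each term is the sum of the two before it: 6, 2, 8, 10, 18, 28, 46 → 74.
Third entry: alternating steps +4, +1, +4, +1, …, so 18, 22, 23, 27, 28, 32, 33 → 37.
Fourth entry: 34, 30, 29, 25, 24, 20, 19 → 15 (together with the third entry always sums to 52).
So the next 4-tuple is [medium, 74, 37, 15].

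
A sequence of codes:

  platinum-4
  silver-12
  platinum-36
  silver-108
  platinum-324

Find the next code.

For the metal, alternates platinum ↔ silver: platinum, silver, platinum, silver, platinum → silver.
Second component: ×3 each step, so 4, 12, 36, 108, 324 → 972.
Combining the parts gives silver-972.

silver-972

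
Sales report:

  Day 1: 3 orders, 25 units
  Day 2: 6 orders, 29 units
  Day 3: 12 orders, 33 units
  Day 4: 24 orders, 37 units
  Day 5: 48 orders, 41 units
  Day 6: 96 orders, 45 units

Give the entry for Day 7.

192 orders, 49 units

Orders — ×2 each step: 3, 6, 12, 24, 48, 96 → 192.
Units: 25, 29, 33, 37, 41, 45 → 49 (+4 each step).
Combining the parts gives 192 orders, 49 units.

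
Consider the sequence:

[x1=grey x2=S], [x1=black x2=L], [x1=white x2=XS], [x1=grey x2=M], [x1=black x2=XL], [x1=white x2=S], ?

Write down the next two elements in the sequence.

X1: repeats grey → black → white, so grey, black, white, grey, black, white → grey → black.
X2 — repeats S → L → XS → M → XL: S, L, XS, M, XL, S → L → XS.
Putting the parts together: [x1=grey x2=L] and then [x1=black x2=XS].

[x1=grey x2=L], [x1=black x2=XS]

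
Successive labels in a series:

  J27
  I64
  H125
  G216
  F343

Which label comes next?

E512

For the letter, letters move back 1 place in the alphabet: J, I, H, G, F → E.
Second component: 27, 64, 125, 216, 343 → 512 (perfect cubes: 3³, 4³, 5³, …).
So the next label is E512.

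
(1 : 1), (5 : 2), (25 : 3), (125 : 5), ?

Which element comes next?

(625 : 8)

For the first coordinate, ×5 each step: 1, 5, 25, 125 → 625.
Second coordinate — each term is the sum of the two before it: 1, 2, 3, 5 → 8.
So the next element is (625 : 8).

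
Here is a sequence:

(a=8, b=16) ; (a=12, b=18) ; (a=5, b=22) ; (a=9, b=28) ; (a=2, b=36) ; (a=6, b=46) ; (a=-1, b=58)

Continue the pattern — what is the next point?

(a=3, b=72)

A: alternating steps +4, −7, +4, −7, …; 8, 12, 5, 9, 2, 6, -1 → 3.
B — differences are 2, 4, 6, … (increasing by 2 each time): 16, 18, 22, 28, 36, 46, 58 → 72.
So the next point is (a=3, b=72).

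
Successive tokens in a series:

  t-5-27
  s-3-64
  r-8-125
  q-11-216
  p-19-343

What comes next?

o-30-512

Letter — letters move back 1 place in the alphabet: t, s, r, q, p → o.
Second component: 5, 3, 8, 11, 19 → 30 (each term is the sum of the two before it).
Third component — perfect cubes: 3³, 4³, 5³, …: 27, 64, 125, 216, 343 → 512.
Combining the parts gives o-30-512.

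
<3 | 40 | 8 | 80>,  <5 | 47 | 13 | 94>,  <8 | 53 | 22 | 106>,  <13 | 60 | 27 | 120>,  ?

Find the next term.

First component goes 3, 5, 8, 13 → 21 (each term is the sum of the two before it).
Second component: 40, 47, 53, 60 → 66 (alternating steps +7, +6, +7, +6, …).
Third component: alternating steps +5, +9, +5, +9, …, so 8, 13, 22, 27 → 36.
For the fourth component, always 2 × the second component: 80, 94, 106, 120 → 132.
Combining the parts gives <21 | 66 | 36 | 132>.

<21 | 66 | 36 | 132>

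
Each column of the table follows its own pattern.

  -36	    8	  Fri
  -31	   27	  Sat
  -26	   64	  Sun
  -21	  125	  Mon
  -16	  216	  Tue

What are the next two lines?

First component: +5 each step; -36, -31, -26, -21, -16 → -11 → -6.
For the second component, perfect cubes: 2³, 3³, 4³, …: 8, 27, 64, 125, 216 → 343 → 512.
Day: Fri, Sat, Sun, Mon, Tue → Wed → Thu (runs through the weekdays Mon→Sun).
Putting the parts together: -11  343  Wed and then -6  512  Thu.

-11  343  Wed; -6  512  Thu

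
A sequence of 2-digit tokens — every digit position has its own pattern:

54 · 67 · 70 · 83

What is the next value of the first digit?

9

For the first digit, +1 each step, mod 10: 5, 6, 7, 8 → 9.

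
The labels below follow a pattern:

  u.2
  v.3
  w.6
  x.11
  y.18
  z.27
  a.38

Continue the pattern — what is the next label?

Letter: letters move forward 1 place in the alphabet, wrapping Z→A, so u, v, w, x, y, z, a → b.
Second component goes 2, 3, 6, 11, 18, 27, 38 → 51 (differences are 1, 3, 5, … (increasing by 2 each time)).
Putting it together: b.51.

b.51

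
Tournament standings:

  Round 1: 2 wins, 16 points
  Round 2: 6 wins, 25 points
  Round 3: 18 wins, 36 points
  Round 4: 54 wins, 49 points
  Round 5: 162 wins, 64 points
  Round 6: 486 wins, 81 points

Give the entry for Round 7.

1458 wins, 100 points

Wins: 2, 6, 18, 54, 162, 486 → 1458 (×3 each step).
Points goes 16, 25, 36, 49, 64, 81 → 100 (perfect squares: 4², 5², 6², …).
Putting it together: 1458 wins, 100 points.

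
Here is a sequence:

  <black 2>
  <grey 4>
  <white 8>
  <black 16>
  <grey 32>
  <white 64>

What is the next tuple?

For the shade, repeats black → grey → white: black, grey, white, black, grey, white → black.
Second slot: ×2 each step, so 2, 4, 8, 16, 32, 64 → 128.
Combining the parts gives <black 128>.

<black 128>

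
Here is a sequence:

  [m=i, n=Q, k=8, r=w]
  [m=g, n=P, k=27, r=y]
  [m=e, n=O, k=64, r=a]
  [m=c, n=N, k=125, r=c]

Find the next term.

M goes i, g, e, c → a (letters move back 2 places in the alphabet).
N: letters move back 1 place in the alphabet, so Q, P, O, N → M.
K — perfect cubes: 2³, 3³, 4³, …: 8, 27, 64, 125 → 216.
For the r, letters move forward 2 places in the alphabet, wrapping Z→A: w, y, a, c → e.
Putting it together: [m=a, n=M, k=216, r=e].

[m=a, n=M, k=216, r=e]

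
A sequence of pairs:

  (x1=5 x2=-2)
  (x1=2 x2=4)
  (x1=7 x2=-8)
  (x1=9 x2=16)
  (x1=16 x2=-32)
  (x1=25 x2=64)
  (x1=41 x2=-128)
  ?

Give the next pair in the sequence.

X1: each term is the sum of the two before it, so 5, 2, 7, 9, 16, 25, 41 → 66.
X2: ×(-2) each step; -2, 4, -8, 16, -32, 64, -128 → 256.
Combining the parts gives (x1=66 x2=256).

(x1=66 x2=256)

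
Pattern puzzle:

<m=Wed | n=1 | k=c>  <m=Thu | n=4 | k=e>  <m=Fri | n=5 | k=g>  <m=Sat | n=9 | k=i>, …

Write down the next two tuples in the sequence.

For the m, runs through the weekdays Mon→Sun: Wed, Thu, Fri, Sat → Sun → Mon.
N: 1, 4, 5, 9 → 14 → 23 (each term is the sum of the two before it).
K — letters move forward 2 places in the alphabet: c, e, g, i → k → m.
Putting the parts together: <m=Sun | n=14 | k=k> and then <m=Mon | n=23 | k=m>.

<m=Sun | n=14 | k=k>, <m=Mon | n=23 | k=m>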